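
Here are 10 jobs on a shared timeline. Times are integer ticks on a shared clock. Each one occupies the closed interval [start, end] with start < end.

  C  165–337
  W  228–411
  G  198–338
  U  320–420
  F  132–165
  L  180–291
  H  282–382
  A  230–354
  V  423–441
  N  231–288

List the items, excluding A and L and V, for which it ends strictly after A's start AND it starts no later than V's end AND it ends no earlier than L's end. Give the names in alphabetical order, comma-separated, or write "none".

C, G, H, U, W

Conditions: its end is strictly after A's start (X.end > 230) AND its start is no later than V's end (X.start <= 441) AND its end is no earlier than L's end (X.end >= 291).
C: end 337 > 230? ✓; start 165 <= 441? ✓; end 337 >= 291? ✓ → yes.
F: end 165 > 230? ✗; start 132 <= 441? ✓; end 165 >= 291? ✗ → no.
G: end 338 > 230? ✓; start 198 <= 441? ✓; end 338 >= 291? ✓ → yes.
H: end 382 > 230? ✓; start 282 <= 441? ✓; end 382 >= 291? ✓ → yes.
N: end 288 > 230? ✓; start 231 <= 441? ✓; end 288 >= 291? ✗ → no.
U: end 420 > 230? ✓; start 320 <= 441? ✓; end 420 >= 291? ✓ → yes.
W: end 411 > 230? ✓; start 228 <= 441? ✓; end 411 >= 291? ✓ → yes.
Result: C, G, H, U, W.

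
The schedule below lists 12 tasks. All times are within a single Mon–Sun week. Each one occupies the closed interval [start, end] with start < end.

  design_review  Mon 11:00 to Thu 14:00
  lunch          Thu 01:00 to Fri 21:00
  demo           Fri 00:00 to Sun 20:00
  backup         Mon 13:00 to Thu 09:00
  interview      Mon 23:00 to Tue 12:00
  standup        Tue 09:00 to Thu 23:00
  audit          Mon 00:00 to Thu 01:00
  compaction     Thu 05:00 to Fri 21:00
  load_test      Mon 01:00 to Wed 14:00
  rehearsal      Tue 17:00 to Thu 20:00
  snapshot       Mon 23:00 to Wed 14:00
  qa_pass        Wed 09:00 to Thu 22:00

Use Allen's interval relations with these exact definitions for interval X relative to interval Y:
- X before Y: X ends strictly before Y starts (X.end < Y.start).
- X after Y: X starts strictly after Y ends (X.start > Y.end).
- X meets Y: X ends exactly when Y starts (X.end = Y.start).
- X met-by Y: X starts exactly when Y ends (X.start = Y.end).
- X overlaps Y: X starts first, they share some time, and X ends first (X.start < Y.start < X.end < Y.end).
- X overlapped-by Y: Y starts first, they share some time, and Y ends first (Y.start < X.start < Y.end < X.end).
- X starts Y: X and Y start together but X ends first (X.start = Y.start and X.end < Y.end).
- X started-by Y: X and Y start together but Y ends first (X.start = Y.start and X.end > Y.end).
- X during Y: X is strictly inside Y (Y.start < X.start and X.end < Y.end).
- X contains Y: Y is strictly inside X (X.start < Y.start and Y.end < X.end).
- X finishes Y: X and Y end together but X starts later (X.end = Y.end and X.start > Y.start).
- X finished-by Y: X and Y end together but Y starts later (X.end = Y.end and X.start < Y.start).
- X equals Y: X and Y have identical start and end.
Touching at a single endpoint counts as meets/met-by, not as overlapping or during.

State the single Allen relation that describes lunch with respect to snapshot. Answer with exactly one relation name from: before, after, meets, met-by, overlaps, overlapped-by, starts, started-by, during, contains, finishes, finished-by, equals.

lunch = [Thu 01:00, Fri 21:00]; snapshot = [Mon 23:00, Wed 14:00].
Compare endpoints: lunch.start > snapshot.start, lunch.start > snapshot.end, lunch.end > snapshot.start, lunch.end > snapshot.end.
That pattern is 'after'.

after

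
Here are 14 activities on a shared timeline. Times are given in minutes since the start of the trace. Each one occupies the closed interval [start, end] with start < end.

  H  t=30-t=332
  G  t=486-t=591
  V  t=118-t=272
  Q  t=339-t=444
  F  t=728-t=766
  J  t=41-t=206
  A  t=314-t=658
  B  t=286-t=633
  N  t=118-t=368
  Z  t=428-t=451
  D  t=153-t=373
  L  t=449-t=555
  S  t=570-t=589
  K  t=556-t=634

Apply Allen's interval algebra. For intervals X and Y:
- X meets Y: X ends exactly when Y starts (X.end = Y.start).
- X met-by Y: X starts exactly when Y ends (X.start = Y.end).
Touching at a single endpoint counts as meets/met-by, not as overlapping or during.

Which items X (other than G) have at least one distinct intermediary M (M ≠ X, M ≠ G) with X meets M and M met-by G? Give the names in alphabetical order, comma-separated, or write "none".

none

Target G = [t=486, t=591].
Intermediaries M with M met-by G: none.
Union: none.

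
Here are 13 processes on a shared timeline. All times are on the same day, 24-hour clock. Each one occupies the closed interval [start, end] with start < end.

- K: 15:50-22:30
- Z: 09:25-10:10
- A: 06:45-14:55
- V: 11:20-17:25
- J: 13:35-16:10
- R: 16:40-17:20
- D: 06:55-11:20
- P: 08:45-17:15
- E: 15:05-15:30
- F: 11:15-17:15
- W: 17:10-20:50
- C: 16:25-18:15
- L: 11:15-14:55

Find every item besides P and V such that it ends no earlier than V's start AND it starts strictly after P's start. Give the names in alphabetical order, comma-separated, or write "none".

Conditions: its end is no earlier than V's start (X.end >= 11:20) AND its start is strictly after P's start (X.start > 08:45).
A: end 14:55 >= 11:20? ✓; start 06:45 > 08:45? ✗ → no.
C: end 18:15 >= 11:20? ✓; start 16:25 > 08:45? ✓ → yes.
D: end 11:20 >= 11:20? ✓; start 06:55 > 08:45? ✗ → no.
E: end 15:30 >= 11:20? ✓; start 15:05 > 08:45? ✓ → yes.
F: end 17:15 >= 11:20? ✓; start 11:15 > 08:45? ✓ → yes.
J: end 16:10 >= 11:20? ✓; start 13:35 > 08:45? ✓ → yes.
K: end 22:30 >= 11:20? ✓; start 15:50 > 08:45? ✓ → yes.
L: end 14:55 >= 11:20? ✓; start 11:15 > 08:45? ✓ → yes.
R: end 17:20 >= 11:20? ✓; start 16:40 > 08:45? ✓ → yes.
W: end 20:50 >= 11:20? ✓; start 17:10 > 08:45? ✓ → yes.
Z: end 10:10 >= 11:20? ✗; start 09:25 > 08:45? ✓ → no.
Result: C, E, F, J, K, L, R, W.

C, E, F, J, K, L, R, W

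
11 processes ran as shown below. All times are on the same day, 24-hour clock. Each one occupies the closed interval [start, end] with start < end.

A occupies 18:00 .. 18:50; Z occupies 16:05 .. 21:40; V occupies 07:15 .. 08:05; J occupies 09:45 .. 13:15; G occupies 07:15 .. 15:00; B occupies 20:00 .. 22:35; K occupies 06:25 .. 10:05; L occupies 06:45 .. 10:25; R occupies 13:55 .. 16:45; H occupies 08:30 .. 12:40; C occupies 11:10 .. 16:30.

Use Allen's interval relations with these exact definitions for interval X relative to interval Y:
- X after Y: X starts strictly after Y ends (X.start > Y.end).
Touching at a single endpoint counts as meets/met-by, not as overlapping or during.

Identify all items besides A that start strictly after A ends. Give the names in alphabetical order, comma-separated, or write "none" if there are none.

Target A = [18:00, 18:50].
B [20:00, 22:35] → after → yes.
C [11:10, 16:30] → before → no.
G [07:15, 15:00] → before → no.
H [08:30, 12:40] → before → no.
J [09:45, 13:15] → before → no.
K [06:25, 10:05] → before → no.
L [06:45, 10:25] → before → no.
R [13:55, 16:45] → before → no.
V [07:15, 08:05] → before → no.
Z [16:05, 21:40] → contains → no.
Result: B.

B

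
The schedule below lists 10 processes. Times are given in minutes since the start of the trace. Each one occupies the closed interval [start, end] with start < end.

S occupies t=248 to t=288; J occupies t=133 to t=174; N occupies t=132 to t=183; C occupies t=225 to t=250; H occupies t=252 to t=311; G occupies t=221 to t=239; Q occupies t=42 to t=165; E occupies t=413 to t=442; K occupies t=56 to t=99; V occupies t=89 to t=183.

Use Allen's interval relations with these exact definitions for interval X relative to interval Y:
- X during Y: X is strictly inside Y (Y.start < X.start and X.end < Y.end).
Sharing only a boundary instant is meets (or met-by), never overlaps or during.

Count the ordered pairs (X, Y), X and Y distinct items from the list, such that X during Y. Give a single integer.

Checking all 90 ordered pairs for relation 'during'; matching pairs in alphabetical order:
(J, N): J during N ✓
(J, V): J during V ✓
(K, Q): K during Q ✓
Count: 3.

3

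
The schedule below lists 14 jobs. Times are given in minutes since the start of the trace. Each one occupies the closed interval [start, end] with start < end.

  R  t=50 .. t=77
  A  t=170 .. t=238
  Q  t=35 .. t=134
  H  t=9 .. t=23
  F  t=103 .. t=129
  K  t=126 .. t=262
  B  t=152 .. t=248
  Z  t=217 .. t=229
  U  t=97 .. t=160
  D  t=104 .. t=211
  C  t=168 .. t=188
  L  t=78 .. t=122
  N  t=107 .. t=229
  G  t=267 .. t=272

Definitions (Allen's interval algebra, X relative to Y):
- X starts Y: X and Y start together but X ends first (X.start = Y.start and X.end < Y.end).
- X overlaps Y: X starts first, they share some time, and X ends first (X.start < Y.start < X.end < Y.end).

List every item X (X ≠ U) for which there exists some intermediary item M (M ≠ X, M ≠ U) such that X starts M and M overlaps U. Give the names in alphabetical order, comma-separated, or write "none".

none

Target U = [t=97, t=160].
Intermediaries M with M overlaps U: L, Q.
Via L — items with X starts L: none.
Via Q — items with X starts Q: none.
Union: none.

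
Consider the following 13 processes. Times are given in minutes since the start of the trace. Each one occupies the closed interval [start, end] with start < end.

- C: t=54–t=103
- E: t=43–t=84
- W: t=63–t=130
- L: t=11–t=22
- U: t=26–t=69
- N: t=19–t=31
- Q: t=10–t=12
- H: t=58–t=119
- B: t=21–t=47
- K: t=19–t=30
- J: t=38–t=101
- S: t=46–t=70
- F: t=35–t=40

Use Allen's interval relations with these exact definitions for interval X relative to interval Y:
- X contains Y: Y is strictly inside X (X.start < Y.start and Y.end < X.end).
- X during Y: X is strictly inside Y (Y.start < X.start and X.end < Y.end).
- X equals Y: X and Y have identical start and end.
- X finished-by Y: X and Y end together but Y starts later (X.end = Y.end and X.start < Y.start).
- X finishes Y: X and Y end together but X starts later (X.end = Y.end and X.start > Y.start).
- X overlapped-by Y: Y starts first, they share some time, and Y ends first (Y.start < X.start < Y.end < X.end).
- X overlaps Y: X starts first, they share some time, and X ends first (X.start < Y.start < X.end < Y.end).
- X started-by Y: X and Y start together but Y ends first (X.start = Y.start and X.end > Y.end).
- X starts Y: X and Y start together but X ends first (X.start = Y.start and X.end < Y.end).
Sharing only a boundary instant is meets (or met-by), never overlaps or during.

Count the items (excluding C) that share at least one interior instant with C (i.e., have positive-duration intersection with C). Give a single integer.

6

Target C = [t=54, t=103].
B [t=21, t=47] → before → no.
E [t=43, t=84] → overlaps → counts.
F [t=35, t=40] → before → no.
H [t=58, t=119] → overlapped-by → counts.
J [t=38, t=101] → overlaps → counts.
K [t=19, t=30] → before → no.
L [t=11, t=22] → before → no.
N [t=19, t=31] → before → no.
Q [t=10, t=12] → before → no.
S [t=46, t=70] → overlaps → counts.
U [t=26, t=69] → overlaps → counts.
W [t=63, t=130] → overlapped-by → counts.
Total: 6.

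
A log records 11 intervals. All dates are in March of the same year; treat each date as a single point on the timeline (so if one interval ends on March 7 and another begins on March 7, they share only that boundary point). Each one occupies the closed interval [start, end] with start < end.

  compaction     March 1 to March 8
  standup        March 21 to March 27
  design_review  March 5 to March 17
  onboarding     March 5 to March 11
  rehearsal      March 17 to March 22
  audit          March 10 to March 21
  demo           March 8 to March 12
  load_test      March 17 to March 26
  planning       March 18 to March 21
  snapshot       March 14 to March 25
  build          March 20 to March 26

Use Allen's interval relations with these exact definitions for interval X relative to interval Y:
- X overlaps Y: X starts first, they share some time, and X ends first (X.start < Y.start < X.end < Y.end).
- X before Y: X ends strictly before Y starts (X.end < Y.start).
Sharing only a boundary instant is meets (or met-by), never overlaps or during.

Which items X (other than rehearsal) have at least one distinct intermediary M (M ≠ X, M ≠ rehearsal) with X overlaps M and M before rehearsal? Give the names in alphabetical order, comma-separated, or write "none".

compaction, onboarding

Target rehearsal = [March 17, March 22].
Intermediaries M with M before rehearsal: compaction, demo, onboarding.
Via compaction — items with X overlaps compaction: none.
Via demo — items with X overlaps demo: onboarding.
Via onboarding — items with X overlaps onboarding: compaction.
Union: compaction, onboarding.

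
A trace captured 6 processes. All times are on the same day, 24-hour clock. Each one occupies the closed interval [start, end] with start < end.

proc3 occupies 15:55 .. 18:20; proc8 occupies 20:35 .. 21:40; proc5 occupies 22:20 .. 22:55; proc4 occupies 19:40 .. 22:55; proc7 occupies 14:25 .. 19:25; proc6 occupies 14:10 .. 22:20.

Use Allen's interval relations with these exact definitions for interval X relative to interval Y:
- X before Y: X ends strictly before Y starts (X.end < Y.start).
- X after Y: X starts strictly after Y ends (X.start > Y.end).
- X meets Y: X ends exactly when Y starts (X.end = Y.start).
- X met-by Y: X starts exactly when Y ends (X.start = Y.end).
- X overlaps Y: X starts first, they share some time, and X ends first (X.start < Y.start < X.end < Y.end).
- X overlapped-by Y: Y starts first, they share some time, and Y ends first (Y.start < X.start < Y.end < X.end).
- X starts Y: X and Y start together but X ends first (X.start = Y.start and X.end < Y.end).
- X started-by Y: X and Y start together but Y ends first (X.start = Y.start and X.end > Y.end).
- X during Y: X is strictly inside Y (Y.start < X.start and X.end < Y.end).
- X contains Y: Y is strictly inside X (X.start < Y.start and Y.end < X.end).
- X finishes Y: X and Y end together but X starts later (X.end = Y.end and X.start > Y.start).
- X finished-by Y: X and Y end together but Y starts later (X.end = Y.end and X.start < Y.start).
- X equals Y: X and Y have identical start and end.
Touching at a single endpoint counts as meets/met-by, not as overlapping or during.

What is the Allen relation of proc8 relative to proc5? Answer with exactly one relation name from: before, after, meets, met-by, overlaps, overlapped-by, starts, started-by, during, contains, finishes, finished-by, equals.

proc8 = [20:35, 21:40]; proc5 = [22:20, 22:55].
Compare endpoints: proc8.start < proc5.start, proc8.start < proc5.end, proc8.end < proc5.start, proc8.end < proc5.end.
That pattern is 'before'.

before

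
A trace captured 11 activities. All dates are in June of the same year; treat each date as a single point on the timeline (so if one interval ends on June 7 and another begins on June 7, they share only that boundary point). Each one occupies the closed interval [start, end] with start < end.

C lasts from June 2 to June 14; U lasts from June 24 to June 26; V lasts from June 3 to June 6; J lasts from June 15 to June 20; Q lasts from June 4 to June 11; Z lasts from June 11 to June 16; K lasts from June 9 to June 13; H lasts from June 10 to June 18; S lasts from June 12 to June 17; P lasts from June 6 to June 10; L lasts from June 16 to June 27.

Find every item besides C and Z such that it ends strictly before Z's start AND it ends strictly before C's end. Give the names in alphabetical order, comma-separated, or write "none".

P, V

Conditions: its end is strictly before Z's start (X.end < June 11) AND its end is strictly before C's end (X.end < June 14).
H: end June 18 < June 11? ✗; end June 18 < June 14? ✗ → no.
J: end June 20 < June 11? ✗; end June 20 < June 14? ✗ → no.
K: end June 13 < June 11? ✗; end June 13 < June 14? ✓ → no.
L: end June 27 < June 11? ✗; end June 27 < June 14? ✗ → no.
P: end June 10 < June 11? ✓; end June 10 < June 14? ✓ → yes.
Q: end June 11 < June 11? ✗; end June 11 < June 14? ✓ → no.
S: end June 17 < June 11? ✗; end June 17 < June 14? ✗ → no.
U: end June 26 < June 11? ✗; end June 26 < June 14? ✗ → no.
V: end June 6 < June 11? ✓; end June 6 < June 14? ✓ → yes.
Result: P, V.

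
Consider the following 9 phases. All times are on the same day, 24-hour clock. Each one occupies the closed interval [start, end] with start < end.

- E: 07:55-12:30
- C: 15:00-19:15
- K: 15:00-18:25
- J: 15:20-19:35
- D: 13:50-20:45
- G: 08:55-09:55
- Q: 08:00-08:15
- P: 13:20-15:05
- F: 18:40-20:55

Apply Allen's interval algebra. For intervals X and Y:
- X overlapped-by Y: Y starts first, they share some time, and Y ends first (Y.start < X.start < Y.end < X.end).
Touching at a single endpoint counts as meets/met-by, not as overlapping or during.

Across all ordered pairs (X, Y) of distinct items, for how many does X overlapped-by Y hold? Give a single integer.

Checking all 72 ordered pairs for relation 'overlapped-by'; matching pairs in alphabetical order:
(C, P): C overlapped-by P ✓
(D, P): D overlapped-by P ✓
(F, C): F overlapped-by C ✓
(F, D): F overlapped-by D ✓
(F, J): F overlapped-by J ✓
(J, C): J overlapped-by C ✓
(J, K): J overlapped-by K ✓
(K, P): K overlapped-by P ✓
Count: 8.

8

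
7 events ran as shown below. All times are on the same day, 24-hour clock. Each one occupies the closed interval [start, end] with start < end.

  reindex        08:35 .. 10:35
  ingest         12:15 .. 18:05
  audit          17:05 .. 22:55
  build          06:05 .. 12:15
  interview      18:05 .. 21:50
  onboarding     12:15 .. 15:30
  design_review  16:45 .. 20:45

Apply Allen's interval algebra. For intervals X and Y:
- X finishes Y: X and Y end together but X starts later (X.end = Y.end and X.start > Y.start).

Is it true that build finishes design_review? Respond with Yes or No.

build = [06:05, 12:15], design_review = [16:45, 20:45].
Actual relation of build to design_review: before.
Asked whether 'finishes' holds → No.

No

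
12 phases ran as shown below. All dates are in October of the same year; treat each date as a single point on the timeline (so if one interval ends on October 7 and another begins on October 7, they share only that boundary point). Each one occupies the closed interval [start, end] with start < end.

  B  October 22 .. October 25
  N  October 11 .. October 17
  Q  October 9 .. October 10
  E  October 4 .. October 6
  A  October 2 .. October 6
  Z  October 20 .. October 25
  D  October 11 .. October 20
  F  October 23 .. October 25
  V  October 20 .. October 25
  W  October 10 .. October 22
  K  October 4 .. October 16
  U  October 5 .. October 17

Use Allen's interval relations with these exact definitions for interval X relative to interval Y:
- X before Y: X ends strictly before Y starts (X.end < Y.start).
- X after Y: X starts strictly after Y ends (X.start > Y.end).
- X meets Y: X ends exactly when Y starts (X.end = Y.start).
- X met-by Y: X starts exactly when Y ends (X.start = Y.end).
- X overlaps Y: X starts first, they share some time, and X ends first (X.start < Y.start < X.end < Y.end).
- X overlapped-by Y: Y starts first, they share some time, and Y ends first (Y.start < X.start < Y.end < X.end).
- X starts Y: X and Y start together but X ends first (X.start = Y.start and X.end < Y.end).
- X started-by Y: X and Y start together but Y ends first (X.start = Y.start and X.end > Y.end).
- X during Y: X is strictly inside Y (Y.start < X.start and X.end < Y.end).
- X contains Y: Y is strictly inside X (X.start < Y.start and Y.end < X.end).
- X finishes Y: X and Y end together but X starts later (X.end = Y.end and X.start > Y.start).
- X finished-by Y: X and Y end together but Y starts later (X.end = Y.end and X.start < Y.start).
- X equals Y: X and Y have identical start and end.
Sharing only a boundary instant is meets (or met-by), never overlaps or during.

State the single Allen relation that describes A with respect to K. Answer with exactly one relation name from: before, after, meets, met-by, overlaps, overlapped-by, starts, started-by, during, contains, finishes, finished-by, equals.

A = [October 2, October 6]; K = [October 4, October 16].
Compare endpoints: A.start < K.start, A.start < K.end, A.end > K.start, A.end < K.end.
That pattern is 'overlaps'.

overlaps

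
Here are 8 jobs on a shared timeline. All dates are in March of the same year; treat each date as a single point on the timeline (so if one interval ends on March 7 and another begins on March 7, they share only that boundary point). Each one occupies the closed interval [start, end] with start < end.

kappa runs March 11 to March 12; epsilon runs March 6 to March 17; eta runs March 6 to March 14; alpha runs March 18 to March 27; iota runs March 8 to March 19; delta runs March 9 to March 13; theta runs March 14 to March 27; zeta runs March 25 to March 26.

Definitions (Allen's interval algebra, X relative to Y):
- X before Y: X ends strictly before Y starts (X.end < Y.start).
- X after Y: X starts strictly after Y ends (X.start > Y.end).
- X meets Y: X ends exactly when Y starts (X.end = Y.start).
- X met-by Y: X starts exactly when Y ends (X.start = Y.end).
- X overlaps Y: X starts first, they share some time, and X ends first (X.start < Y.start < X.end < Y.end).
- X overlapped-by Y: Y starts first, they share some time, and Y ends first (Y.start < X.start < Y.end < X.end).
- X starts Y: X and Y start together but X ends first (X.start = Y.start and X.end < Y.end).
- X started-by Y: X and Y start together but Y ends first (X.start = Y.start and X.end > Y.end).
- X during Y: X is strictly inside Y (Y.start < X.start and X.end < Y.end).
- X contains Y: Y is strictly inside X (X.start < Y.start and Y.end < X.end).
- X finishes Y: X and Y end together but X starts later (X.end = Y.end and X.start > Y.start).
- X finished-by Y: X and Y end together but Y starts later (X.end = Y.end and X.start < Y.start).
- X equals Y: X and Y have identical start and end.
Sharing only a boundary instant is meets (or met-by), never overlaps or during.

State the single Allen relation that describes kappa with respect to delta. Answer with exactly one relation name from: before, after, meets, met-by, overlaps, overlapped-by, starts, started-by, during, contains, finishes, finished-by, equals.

kappa = [March 11, March 12]; delta = [March 9, March 13].
Compare endpoints: kappa.start > delta.start, kappa.start < delta.end, kappa.end > delta.start, kappa.end < delta.end.
That pattern is 'during'.

during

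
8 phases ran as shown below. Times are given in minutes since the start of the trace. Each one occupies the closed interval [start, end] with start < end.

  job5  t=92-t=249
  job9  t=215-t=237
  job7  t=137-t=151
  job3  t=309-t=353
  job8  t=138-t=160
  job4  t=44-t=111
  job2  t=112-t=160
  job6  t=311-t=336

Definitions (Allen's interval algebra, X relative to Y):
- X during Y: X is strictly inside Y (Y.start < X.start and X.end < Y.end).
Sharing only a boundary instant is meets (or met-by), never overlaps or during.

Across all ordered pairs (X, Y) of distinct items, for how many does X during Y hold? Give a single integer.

Checking all 56 ordered pairs for relation 'during'; matching pairs in alphabetical order:
(job2, job5): job2 during job5 ✓
(job6, job3): job6 during job3 ✓
(job7, job2): job7 during job2 ✓
(job7, job5): job7 during job5 ✓
(job8, job5): job8 during job5 ✓
(job9, job5): job9 during job5 ✓
Count: 6.

6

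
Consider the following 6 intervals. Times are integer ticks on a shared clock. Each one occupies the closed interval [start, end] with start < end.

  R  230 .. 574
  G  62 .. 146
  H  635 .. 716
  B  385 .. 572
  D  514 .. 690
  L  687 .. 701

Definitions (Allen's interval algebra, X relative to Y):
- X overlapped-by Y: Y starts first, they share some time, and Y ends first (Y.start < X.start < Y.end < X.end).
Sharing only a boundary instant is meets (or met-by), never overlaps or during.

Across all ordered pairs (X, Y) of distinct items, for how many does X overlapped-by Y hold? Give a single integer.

4

Checking all 30 ordered pairs for relation 'overlapped-by'; matching pairs in alphabetical order:
(D, B): D overlapped-by B ✓
(D, R): D overlapped-by R ✓
(H, D): H overlapped-by D ✓
(L, D): L overlapped-by D ✓
Count: 4.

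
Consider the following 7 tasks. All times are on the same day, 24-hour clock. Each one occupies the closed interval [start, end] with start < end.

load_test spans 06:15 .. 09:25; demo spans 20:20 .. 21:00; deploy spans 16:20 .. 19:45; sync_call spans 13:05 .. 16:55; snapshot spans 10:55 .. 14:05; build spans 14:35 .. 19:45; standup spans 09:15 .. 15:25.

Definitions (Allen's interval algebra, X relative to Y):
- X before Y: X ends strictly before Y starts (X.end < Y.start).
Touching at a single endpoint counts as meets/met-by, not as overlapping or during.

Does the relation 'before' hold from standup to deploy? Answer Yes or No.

Yes

standup = [09:15, 15:25], deploy = [16:20, 19:45].
Actual relation of standup to deploy: before.
Asked whether 'before' holds → Yes.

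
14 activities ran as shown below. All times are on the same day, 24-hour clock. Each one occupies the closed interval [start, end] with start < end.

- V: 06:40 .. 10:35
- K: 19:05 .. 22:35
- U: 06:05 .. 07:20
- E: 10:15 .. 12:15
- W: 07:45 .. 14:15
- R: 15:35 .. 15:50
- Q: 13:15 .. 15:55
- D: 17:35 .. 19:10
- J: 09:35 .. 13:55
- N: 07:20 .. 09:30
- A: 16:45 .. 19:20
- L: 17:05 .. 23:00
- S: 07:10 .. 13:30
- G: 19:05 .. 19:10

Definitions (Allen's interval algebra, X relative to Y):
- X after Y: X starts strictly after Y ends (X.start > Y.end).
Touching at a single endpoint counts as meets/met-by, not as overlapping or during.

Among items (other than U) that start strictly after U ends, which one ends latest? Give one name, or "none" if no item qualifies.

Target U = [06:05, 07:20].
A [16:45, 19:20] → after → candidate.
D [17:35, 19:10] → after → candidate.
E [10:15, 12:15] → after → candidate.
G [19:05, 19:10] → after → candidate.
J [09:35, 13:55] → after → candidate.
K [19:05, 22:35] → after → candidate.
L [17:05, 23:00] → after → candidate.
N [07:20, 09:30] → met-by → excluded.
Q [13:15, 15:55] → after → candidate.
R [15:35, 15:50] → after → candidate.
S [07:10, 13:30] → overlapped-by → excluded.
V [06:40, 10:35] → overlapped-by → excluded.
W [07:45, 14:15] → after → candidate.
Among candidates, latest end is 23:00 → L.

L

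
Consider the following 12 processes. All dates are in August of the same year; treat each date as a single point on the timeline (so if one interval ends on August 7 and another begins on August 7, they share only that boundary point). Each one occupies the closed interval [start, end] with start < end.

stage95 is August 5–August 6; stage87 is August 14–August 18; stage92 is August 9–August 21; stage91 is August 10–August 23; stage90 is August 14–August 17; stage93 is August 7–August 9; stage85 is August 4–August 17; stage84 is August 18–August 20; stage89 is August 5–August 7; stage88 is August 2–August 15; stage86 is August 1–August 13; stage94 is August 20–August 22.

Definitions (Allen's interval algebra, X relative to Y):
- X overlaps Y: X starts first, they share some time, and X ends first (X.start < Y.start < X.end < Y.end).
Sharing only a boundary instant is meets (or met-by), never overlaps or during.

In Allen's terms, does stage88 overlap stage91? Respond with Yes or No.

stage88 = [August 2, August 15], stage91 = [August 10, August 23].
Actual relation of stage88 to stage91: overlaps.
Asked whether 'overlaps' holds → Yes.

Yes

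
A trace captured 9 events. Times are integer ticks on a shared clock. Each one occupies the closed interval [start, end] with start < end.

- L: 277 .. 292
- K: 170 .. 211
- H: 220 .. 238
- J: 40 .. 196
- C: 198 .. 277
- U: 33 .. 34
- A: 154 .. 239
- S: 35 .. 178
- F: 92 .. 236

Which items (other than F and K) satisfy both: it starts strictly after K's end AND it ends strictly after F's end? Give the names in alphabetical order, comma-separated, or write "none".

H, L

Conditions: its start is strictly after K's end (X.start > 211) AND its end is strictly after F's end (X.end > 236).
A: start 154 > 211? ✗; end 239 > 236? ✓ → no.
C: start 198 > 211? ✗; end 277 > 236? ✓ → no.
H: start 220 > 211? ✓; end 238 > 236? ✓ → yes.
J: start 40 > 211? ✗; end 196 > 236? ✗ → no.
L: start 277 > 211? ✓; end 292 > 236? ✓ → yes.
S: start 35 > 211? ✗; end 178 > 236? ✗ → no.
U: start 33 > 211? ✗; end 34 > 236? ✗ → no.
Result: H, L.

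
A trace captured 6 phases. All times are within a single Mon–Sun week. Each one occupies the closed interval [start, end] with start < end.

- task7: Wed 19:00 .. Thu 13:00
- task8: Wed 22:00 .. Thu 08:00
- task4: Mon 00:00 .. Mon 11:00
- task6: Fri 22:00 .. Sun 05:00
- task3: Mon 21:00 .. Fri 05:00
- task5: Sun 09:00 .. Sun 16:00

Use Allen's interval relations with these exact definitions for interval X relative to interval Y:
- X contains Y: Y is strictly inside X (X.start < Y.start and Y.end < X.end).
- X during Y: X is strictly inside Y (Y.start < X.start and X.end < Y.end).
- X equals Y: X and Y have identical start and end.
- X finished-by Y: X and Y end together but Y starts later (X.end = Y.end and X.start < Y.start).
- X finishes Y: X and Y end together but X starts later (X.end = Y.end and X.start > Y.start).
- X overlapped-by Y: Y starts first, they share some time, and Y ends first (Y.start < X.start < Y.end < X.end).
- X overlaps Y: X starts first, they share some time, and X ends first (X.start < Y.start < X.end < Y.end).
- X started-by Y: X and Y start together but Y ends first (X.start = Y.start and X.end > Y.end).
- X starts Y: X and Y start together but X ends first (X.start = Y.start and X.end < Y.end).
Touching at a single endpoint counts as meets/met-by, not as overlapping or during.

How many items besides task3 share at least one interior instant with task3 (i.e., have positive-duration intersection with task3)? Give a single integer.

2

Target task3 = [Mon 21:00, Fri 05:00].
task4 [Mon 00:00, Mon 11:00] → before → no.
task5 [Sun 09:00, Sun 16:00] → after → no.
task6 [Fri 22:00, Sun 05:00] → after → no.
task7 [Wed 19:00, Thu 13:00] → during → counts.
task8 [Wed 22:00, Thu 08:00] → during → counts.
Total: 2.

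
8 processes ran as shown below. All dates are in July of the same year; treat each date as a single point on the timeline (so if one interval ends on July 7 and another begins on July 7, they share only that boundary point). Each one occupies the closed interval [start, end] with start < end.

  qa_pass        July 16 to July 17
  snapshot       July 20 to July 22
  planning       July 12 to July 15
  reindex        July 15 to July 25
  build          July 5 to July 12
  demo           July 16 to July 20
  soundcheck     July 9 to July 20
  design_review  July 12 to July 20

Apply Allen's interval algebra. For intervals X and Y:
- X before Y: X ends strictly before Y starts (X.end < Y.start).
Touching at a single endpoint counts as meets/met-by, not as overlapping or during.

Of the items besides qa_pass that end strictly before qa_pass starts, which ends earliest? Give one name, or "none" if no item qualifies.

Target qa_pass = [July 16, July 17].
build [July 5, July 12] → before → candidate.
demo [July 16, July 20] → started-by → excluded.
design_review [July 12, July 20] → contains → excluded.
planning [July 12, July 15] → before → candidate.
reindex [July 15, July 25] → contains → excluded.
snapshot [July 20, July 22] → after → excluded.
soundcheck [July 9, July 20] → contains → excluded.
Among candidates, earliest end is July 12 → build.

build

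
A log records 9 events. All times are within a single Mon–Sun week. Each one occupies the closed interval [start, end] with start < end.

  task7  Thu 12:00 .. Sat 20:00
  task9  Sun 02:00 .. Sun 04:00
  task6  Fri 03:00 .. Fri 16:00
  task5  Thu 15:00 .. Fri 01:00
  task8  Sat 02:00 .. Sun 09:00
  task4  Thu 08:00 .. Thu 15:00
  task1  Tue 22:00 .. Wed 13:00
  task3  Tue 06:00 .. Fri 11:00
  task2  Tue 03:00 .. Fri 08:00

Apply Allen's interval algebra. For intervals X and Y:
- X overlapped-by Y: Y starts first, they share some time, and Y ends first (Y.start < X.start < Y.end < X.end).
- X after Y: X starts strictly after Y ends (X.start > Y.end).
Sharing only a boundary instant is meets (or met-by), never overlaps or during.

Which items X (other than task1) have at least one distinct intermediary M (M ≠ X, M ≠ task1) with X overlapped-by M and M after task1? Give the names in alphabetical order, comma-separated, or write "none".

Target task1 = [Tue 22:00, Wed 13:00].
Intermediaries M with M after task1: task4, task5, task6, task7, task8, task9.
Via task4 — items with X overlapped-by task4: task7.
Via task5 — items with X overlapped-by task5: none.
Via task6 — items with X overlapped-by task6: none.
Via task7 — items with X overlapped-by task7: task8.
Via task8 — items with X overlapped-by task8: none.
Via task9 — items with X overlapped-by task9: none.
Union: task7, task8.

task7, task8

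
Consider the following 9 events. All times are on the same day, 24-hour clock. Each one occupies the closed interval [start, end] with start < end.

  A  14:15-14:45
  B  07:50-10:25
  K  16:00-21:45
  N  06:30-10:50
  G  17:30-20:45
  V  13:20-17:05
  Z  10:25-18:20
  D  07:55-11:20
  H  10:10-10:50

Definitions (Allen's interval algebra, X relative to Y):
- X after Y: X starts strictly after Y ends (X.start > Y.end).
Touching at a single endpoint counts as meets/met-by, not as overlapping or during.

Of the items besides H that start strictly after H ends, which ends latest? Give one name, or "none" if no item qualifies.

K

Target H = [10:10, 10:50].
A [14:15, 14:45] → after → candidate.
B [07:50, 10:25] → overlaps → excluded.
D [07:55, 11:20] → contains → excluded.
G [17:30, 20:45] → after → candidate.
K [16:00, 21:45] → after → candidate.
N [06:30, 10:50] → finished-by → excluded.
V [13:20, 17:05] → after → candidate.
Z [10:25, 18:20] → overlapped-by → excluded.
Among candidates, latest end is 21:45 → K.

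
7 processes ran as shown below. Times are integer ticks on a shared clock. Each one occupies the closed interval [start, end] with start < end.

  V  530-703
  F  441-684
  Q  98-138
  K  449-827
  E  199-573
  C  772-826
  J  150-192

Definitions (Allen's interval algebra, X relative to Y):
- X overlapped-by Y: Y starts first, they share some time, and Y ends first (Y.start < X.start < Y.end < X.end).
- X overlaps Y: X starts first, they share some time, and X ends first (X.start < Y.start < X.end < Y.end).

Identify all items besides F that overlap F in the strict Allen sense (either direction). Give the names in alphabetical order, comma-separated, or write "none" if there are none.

Target F = [441, 684].
C [772, 826] → after → no.
E [199, 573] → overlaps → yes.
J [150, 192] → before → no.
K [449, 827] → overlapped-by → yes.
Q [98, 138] → before → no.
V [530, 703] → overlapped-by → yes.
Result: E, K, V.

E, K, V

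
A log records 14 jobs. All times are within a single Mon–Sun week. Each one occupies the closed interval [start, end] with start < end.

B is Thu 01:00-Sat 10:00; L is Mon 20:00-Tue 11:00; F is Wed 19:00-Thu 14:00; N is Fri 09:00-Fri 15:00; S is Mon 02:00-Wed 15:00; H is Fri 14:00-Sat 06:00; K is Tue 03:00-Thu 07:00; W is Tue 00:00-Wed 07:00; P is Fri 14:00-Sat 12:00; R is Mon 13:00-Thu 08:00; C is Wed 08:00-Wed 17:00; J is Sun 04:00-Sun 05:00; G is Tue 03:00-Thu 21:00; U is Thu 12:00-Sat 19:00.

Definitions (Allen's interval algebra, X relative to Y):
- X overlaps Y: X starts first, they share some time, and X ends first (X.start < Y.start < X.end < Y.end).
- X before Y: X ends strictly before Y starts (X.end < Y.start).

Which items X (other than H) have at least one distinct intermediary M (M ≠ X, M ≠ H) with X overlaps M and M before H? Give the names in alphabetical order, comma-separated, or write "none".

Target H = [Fri 14:00, Sat 06:00].
Intermediaries M with M before H: C, F, G, K, L, R, S, W.
Via C — items with X overlaps C: S.
Via F — items with X overlaps F: K, R.
Via G — items with X overlaps G: L, R, S, W.
Via K — items with X overlaps K: L, S, W.
Via L — items with X overlaps L: none.
Via R — items with X overlaps R: S.
Via S — items with X overlaps S: none.
Via W — items with X overlaps W: L.
Union: K, L, R, S, W.

K, L, R, S, W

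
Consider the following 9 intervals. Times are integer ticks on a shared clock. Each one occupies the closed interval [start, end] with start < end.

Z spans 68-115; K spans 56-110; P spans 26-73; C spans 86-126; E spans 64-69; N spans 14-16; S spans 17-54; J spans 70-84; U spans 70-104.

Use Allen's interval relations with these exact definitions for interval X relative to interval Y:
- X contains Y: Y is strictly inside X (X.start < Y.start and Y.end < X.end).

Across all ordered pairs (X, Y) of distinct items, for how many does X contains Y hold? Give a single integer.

Checking all 72 ordered pairs for relation 'contains'; matching pairs in alphabetical order:
(K, E): K contains E ✓
(K, J): K contains J ✓
(K, U): K contains U ✓
(P, E): P contains E ✓
(Z, J): Z contains J ✓
(Z, U): Z contains U ✓
Count: 6.

6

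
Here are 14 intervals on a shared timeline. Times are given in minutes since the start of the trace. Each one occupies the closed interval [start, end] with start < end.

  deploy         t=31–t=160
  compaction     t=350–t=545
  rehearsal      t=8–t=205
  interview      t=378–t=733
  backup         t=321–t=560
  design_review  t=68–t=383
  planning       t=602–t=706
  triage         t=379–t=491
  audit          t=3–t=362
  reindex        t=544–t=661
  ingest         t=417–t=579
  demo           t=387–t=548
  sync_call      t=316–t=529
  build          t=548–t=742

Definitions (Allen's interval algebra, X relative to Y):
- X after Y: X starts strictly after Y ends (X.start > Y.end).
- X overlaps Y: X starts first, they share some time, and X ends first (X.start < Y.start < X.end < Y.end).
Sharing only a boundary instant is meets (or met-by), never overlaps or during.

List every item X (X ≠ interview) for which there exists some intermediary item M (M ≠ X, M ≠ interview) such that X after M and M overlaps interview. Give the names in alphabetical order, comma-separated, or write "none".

Target interview = [t=378, t=733].
Intermediaries M with M overlaps interview: backup, compaction, design_review, sync_call.
Via backup — items with X after backup: planning.
Via compaction — items with X after compaction: build, planning.
Via design_review — items with X after design_review: build, demo, ingest, planning, reindex.
Via sync_call — items with X after sync_call: build, planning, reindex.
Union: build, demo, ingest, planning, reindex.

build, demo, ingest, planning, reindex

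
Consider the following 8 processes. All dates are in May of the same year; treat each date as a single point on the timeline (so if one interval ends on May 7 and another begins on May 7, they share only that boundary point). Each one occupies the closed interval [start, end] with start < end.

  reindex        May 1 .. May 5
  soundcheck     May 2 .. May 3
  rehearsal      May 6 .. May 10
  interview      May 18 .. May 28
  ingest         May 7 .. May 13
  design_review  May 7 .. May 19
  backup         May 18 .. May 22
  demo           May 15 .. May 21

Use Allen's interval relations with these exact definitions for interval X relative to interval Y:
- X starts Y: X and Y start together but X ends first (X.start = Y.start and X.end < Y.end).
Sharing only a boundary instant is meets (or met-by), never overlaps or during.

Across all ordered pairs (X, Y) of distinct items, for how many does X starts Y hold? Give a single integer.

2

Checking all 56 ordered pairs for relation 'starts'; matching pairs in alphabetical order:
(backup, interview): backup starts interview ✓
(ingest, design_review): ingest starts design_review ✓
Count: 2.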